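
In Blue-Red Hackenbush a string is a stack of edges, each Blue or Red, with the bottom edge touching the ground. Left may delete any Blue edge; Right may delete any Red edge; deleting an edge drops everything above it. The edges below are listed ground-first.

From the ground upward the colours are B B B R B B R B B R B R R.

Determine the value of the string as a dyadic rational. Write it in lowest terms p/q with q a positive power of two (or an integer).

2921/1024

edge 1 of 13 (B): { 0 |  } so 1
edge 2 of 13 (B): { 0; 1 |  } so 2
edge 3 of 13 (B): { 0; 1; 2 |  } so 3
edge 4 of 13 (R): { 0; 1; 2 | 3 } so 5/2
edge 5 of 13 (B): { 0; 1; 2; 5/2 | 3 } so 11/4
edge 6 of 13 (B): { 0; 1; 2; 5/2; 11/4 | 3 } so 23/8
edge 7 of 13 (R): { 0; 1; 2; 5/2; 11/4 | 23/8; 3 } so 45/16
edge 8 of 13 (B): { 0; 1; 2; 5/2; 11/4; 45/16 | 23/8; 3 } so 91/32
edge 9 of 13 (B): { 0; 1; 2; 5/2; 11/4; 45/16; 91/32 | 23/8; 3 } so 183/64
edge 10 of 13 (R): { 0; 1; 2; 5/2; 11/4; 45/16; 91/32 | 183/64; 23/8; 3 } so 365/128
edge 11 of 13 (B): { 0; 1; 2; 5/2; 11/4; 45/16; 91/32; 365/128 | 183/64; 23/8; 3 } so 731/256
edge 12 of 13 (R): { 0; 1; 2; 5/2; 11/4; 45/16; 91/32; 365/128 | 731/256; 183/64; 23/8; 3 } so 1461/512
edge 13 of 13 (R): { 0; 1; 2; 5/2; 11/4; 45/16; 91/32; 365/128 | 1461/512; 731/256; 183/64; 23/8; 3 } so 2921/1024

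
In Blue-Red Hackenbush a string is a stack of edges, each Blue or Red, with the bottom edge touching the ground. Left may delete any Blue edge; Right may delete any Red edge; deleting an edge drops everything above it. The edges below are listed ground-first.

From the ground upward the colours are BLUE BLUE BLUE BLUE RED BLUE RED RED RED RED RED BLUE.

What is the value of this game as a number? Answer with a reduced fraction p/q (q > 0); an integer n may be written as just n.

edge 1 of 12 (BLUE): { 0 | none } — 1
edge 2 of 12 (BLUE): { 0, 1 | none } — 2
edge 3 of 12 (BLUE): { 0, 1, 2 | none } — 3
edge 4 of 12 (BLUE): { 0, 1, 2, 3 | none } — 4
edge 5 of 12 (RED): { 0, 1, 2, 3 | 4 } — 7/2
edge 6 of 12 (BLUE): { 0, 1, 2, 3, 7/2 | 4 } — 15/4
edge 7 of 12 (RED): { 0, 1, 2, 3, 7/2 | 15/4, 4 } — 29/8
edge 8 of 12 (RED): { 0, 1, 2, 3, 7/2 | 29/8, 15/4, 4 } — 57/16
edge 9 of 12 (RED): { 0, 1, 2, 3, 7/2 | 57/16, 29/8, 15/4, 4 } — 113/32
edge 10 of 12 (RED): { 0, 1, 2, 3, 7/2 | 113/32, 57/16, 29/8, 15/4, 4 } — 225/64
edge 11 of 12 (RED): { 0, 1, 2, 3, 7/2 | 225/64, 113/32, 57/16, 29/8, 15/4, 4 } — 449/128
edge 12 of 12 (BLUE): { 0, 1, 2, 3, 7/2, 449/128 | 225/64, 113/32, 57/16, 29/8, 15/4, 4 } — 899/256

899/256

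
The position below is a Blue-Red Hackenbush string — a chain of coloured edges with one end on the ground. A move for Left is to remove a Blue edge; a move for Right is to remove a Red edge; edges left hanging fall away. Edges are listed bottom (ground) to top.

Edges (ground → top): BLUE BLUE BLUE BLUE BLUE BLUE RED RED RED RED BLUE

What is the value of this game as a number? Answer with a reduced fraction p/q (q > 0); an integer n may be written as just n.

163/32

val_1 [B]  L=[0]  R=[—]  ⇒ 1
val_2 [BB]  L=[0,1]  R=[—]  ⇒ 2
val_3 [BBB]  L=[0,1,2]  R=[—]  ⇒ 3
val_4 [BBBB]  L=[0,1,2,3]  R=[—]  ⇒ 4
val_5 [BBBBB]  L=[0,1,2,3,4]  R=[—]  ⇒ 5
val_6 [BBBBBB]  L=[0,1,2,3,4,5]  R=[—]  ⇒ 6
val_7 [BBBBBBR]  L=[0,1,2,3,4,5]  R=[6]  ⇒ 11/2
val_8 [BBBBBBRR]  L=[0,1,2,3,4,5]  R=[11/2,6]  ⇒ 21/4
val_9 [BBBBBBRRR]  L=[0,1,2,3,4,5]  R=[21/4,11/2,6]  ⇒ 41/8
val_10 [BBBBBBRRRR]  L=[0,1,2,3,4,5]  R=[41/8,21/4,11/2,6]  ⇒ 81/16
val_11 [BBBBBBRRRRB]  L=[0,1,2,3,4,5,81/16]  R=[41/8,21/4,11/2,6]  ⇒ 163/32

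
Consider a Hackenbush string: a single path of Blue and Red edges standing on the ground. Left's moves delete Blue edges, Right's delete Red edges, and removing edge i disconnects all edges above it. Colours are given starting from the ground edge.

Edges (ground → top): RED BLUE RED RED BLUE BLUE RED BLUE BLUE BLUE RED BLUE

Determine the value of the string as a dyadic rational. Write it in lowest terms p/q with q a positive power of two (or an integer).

Build val(s[:k]) for k = 1..12, string s = RED BLUE RED RED BLUE BLUE RED BLUE BLUE BLUE RED BLUE.
step 1: add RED to get R; options L={  } R={ 0 } — -1
step 2: add BLUE to get RB; options L={ -1 } R={ 0 } — -1/2
step 3: add RED to get RBR; options L={ -1 } R={ -1/2,0 } — -3/4
step 4: add RED to get RBRR; options L={ -1 } R={ -3/4,-1/2,0 } — -7/8
step 5: add BLUE to get RBRRB; options L={ -1,-7/8 } R={ -3/4,-1/2,0 } — -13/16
step 6: add BLUE to get RBRRBB; options L={ -1,-7/8,-13/16 } R={ -3/4,-1/2,0 } — -25/32
step 7: add RED to get RBRRBBR; options L={ -1,-7/8,-13/16 } R={ -25/32,-3/4,-1/2,0 } — -51/64
step 8: add BLUE to get RBRRBBRB; options L={ -1,-7/8,-13/16,-51/64 } R={ -25/32,-3/4,-1/2,0 } — -101/128
step 9: add BLUE to get RBRRBBRBB; options L={ -1,-7/8,-13/16,-51/64,-101/128 } R={ -25/32,-3/4,-1/2,0 } — -201/256
step 10: add BLUE to get RBRRBBRBBB; options L={ -1,-7/8,-13/16,-51/64,-101/128,-201/256 } R={ -25/32,-3/4,-1/2,0 } — -401/512
step 11: add RED to get RBRRBBRBBBR; options L={ -1,-7/8,-13/16,-51/64,-101/128,-201/256 } R={ -401/512,-25/32,-3/4,-1/2,0 } — -803/1024
step 12: add BLUE to get RBRRBBRBBBRB; options L={ -1,-7/8,-13/16,-51/64,-101/128,-201/256,-803/1024 } R={ -401/512,-25/32,-3/4,-1/2,0 } — -1605/2048

-1605/2048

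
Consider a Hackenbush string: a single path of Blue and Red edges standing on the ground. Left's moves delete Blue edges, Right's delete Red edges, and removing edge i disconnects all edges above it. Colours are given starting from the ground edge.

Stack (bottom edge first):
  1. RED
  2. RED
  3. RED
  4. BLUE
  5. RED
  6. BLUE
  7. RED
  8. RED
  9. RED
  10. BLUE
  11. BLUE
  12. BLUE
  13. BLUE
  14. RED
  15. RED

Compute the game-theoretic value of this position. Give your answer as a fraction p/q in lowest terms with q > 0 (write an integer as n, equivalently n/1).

-11143/4096

Recurse on prefixes of the 15-edge string RED RED RED BLUE RED BLUE RED RED RED BLUE BLUE BLUE BLUE RED RED:
1 of 15 · R · max L −∞ · min R 0 gives -1
2 of 15 · RR · max L −∞ · min R -1 gives -2
3 of 15 · RRR · max L −∞ · min R -2 gives -3
4 of 15 · RRRB · max L -3 · min R -2 gives -5/2
5 of 15 · RRRBR · max L -3 · min R -5/2 gives -11/4
6 of 15 · RRRBRB · max L -11/4 · min R -5/2 gives -21/8
7 of 15 · RRRBRBR · max L -11/4 · min R -21/8 gives -43/16
8 of 15 · RRRBRBRR · max L -11/4 · min R -43/16 gives -87/32
9 of 15 · RRRBRBRRR · max L -11/4 · min R -87/32 gives -175/64
10 of 15 · RRRBRBRRRB · max L -175/64 · min R -87/32 gives -349/128
11 of 15 · RRRBRBRRRBB · max L -349/128 · min R -87/32 gives -697/256
12 of 15 · RRRBRBRRRBBB · max L -697/256 · min R -87/32 gives -1393/512
13 of 15 · RRRBRBRRRBBBB · max L -1393/512 · min R -87/32 gives -2785/1024
14 of 15 · RRRBRBRRRBBBBR · max L -1393/512 · min R -2785/1024 gives -5571/2048
15 of 15 · RRRBRBRRRBBBBRR · max L -1393/512 · min R -5571/2048 gives -11143/4096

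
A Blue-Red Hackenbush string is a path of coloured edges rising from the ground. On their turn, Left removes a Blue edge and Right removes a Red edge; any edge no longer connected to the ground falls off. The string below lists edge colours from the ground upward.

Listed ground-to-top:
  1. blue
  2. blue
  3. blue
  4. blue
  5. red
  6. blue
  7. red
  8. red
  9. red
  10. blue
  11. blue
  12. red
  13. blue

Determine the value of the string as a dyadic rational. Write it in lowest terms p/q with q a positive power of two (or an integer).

1819/512

step 1: add blue to get b; options L={ 0 } R={ (no moves) } gives 1
step 2: add blue to get bb; options L={ 0,1 } R={ (no moves) } gives 2
step 3: add blue to get bbb; options L={ 0,1,2 } R={ (no moves) } gives 3
step 4: add blue to get bbbb; options L={ 0,1,2,3 } R={ (no moves) } gives 4
step 5: add red to get bbbbr; options L={ 0,1,2,3 } R={ 4 } gives 7/2
step 6: add blue to get bbbbrb; options L={ 0,1,2,3,7/2 } R={ 4 } gives 15/4
step 7: add red to get bbbbrbr; options L={ 0,1,2,3,7/2 } R={ 15/4,4 } gives 29/8
step 8: add red to get bbbbrbrr; options L={ 0,1,2,3,7/2 } R={ 29/8,15/4,4 } gives 57/16
step 9: add red to get bbbbrbrrr; options L={ 0,1,2,3,7/2 } R={ 57/16,29/8,15/4,4 } gives 113/32
step 10: add blue to get bbbbrbrrrb; options L={ 0,1,2,3,7/2,113/32 } R={ 57/16,29/8,15/4,4 } gives 227/64
step 11: add blue to get bbbbrbrrrbb; options L={ 0,1,2,3,7/2,113/32,227/64 } R={ 57/16,29/8,15/4,4 } gives 455/128
step 12: add red to get bbbbrbrrrbbr; options L={ 0,1,2,3,7/2,113/32,227/64 } R={ 455/128,57/16,29/8,15/4,4 } gives 909/256
step 13: add blue to get bbbbrbrrrbbrb; options L={ 0,1,2,3,7/2,113/32,227/64,909/256 } R={ 455/128,57/16,29/8,15/4,4 } gives 1819/512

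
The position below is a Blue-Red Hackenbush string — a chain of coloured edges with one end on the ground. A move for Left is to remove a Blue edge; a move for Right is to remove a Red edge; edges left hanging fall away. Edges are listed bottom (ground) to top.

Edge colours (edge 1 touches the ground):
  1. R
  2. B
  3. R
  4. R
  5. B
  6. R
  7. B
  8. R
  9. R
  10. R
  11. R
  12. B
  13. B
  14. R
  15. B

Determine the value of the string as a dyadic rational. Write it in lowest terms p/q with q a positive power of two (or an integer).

Build val(s[:k]) for k = 1..15, string s = R B R R B R B R R R R B B R B.
1 of 15 · R · max L −∞ · min R 0 => -1
2 of 15 · RB · max L -1 · min R 0 => -1/2
3 of 15 · RBR · max L -1 · min R -1/2 => -3/4
4 of 15 · RBRR · max L -1 · min R -3/4 => -7/8
5 of 15 · RBRRB · max L -7/8 · min R -3/4 => -13/16
6 of 15 · RBRRBR · max L -7/8 · min R -13/16 => -27/32
7 of 15 · RBRRBRB · max L -27/32 · min R -13/16 => -53/64
8 of 15 · RBRRBRBR · max L -27/32 · min R -53/64 => -107/128
9 of 15 · RBRRBRBRR · max L -27/32 · min R -107/128 => -215/256
10 of 15 · RBRRBRBRRR · max L -27/32 · min R -215/256 => -431/512
11 of 15 · RBRRBRBRRRR · max L -27/32 · min R -431/512 => -863/1024
12 of 15 · RBRRBRBRRRRB · max L -863/1024 · min R -431/512 => -1725/2048
13 of 15 · RBRRBRBRRRRBB · max L -1725/2048 · min R -431/512 => -3449/4096
14 of 15 · RBRRBRBRRRRBBR · max L -1725/2048 · min R -3449/4096 => -6899/8192
15 of 15 · RBRRBRBRRRRBBRB · max L -6899/8192 · min R -3449/4096 => -13797/16384

-13797/16384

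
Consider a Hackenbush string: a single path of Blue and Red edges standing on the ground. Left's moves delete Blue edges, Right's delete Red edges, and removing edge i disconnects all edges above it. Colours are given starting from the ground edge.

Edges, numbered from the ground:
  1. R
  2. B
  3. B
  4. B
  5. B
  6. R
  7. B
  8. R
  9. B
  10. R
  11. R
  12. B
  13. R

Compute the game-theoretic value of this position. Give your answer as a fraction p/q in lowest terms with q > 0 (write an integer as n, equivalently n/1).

Build val(s[:k]) for k = 1..13, string s = R B B B B R B R B R R B R.
val_1 [R]  L=[∅]  R=[0]  -> -1
val_2 [RB]  L=[-1]  R=[0]  -> -1/2
val_3 [RBB]  L=[-1; -1/2]  R=[0]  -> -1/4
val_4 [RBBB]  L=[-1; -1/2; -1/4]  R=[0]  -> -1/8
val_5 [RBBBB]  L=[-1; -1/2; -1/4; -1/8]  R=[0]  -> -1/16
val_6 [RBBBBR]  L=[-1; -1/2; -1/4; -1/8]  R=[-1/16; 0]  -> -3/32
val_7 [RBBBBRB]  L=[-1; -1/2; -1/4; -1/8; -3/32]  R=[-1/16; 0]  -> -5/64
val_8 [RBBBBRBR]  L=[-1; -1/2; -1/4; -1/8; -3/32]  R=[-5/64; -1/16; 0]  -> -11/128
val_9 [RBBBBRBRB]  L=[-1; -1/2; -1/4; -1/8; -3/32; -11/128]  R=[-5/64; -1/16; 0]  -> -21/256
val_10 [RBBBBRBRBR]  L=[-1; -1/2; -1/4; -1/8; -3/32; -11/128]  R=[-21/256; -5/64; -1/16; 0]  -> -43/512
val_11 [RBBBBRBRBRR]  L=[-1; -1/2; -1/4; -1/8; -3/32; -11/128]  R=[-43/512; -21/256; -5/64; -1/16; 0]  -> -87/1024
val_12 [RBBBBRBRBRRB]  L=[-1; -1/2; -1/4; -1/8; -3/32; -11/128; -87/1024]  R=[-43/512; -21/256; -5/64; -1/16; 0]  -> -173/2048
val_13 [RBBBBRBRBRRBR]  L=[-1; -1/2; -1/4; -1/8; -3/32; -11/128; -87/1024]  R=[-173/2048; -43/512; -21/256; -5/64; -1/16; 0]  -> -347/4096

-347/4096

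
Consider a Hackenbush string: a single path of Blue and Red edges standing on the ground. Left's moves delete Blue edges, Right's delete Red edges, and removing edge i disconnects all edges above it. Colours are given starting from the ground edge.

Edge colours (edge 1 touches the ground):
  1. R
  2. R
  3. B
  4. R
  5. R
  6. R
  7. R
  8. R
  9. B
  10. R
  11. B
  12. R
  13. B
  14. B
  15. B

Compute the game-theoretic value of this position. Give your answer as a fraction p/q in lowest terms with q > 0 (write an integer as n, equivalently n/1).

Prefix values for R R B R R R R R B R B R B B B via {L|R} + simplicity:
1 of 15 · R · max L −∞ · min R 0 = -1
2 of 15 · RR · max L −∞ · min R -1 = -2
3 of 15 · RRB · max L -2 · min R -1 = -3/2
4 of 15 · RRBR · max L -2 · min R -3/2 = -7/4
5 of 15 · RRBRR · max L -2 · min R -7/4 = -15/8
6 of 15 · RRBRRR · max L -2 · min R -15/8 = -31/16
7 of 15 · RRBRRRR · max L -2 · min R -31/16 = -63/32
8 of 15 · RRBRRRRR · max L -2 · min R -63/32 = -127/64
9 of 15 · RRBRRRRRB · max L -127/64 · min R -63/32 = -253/128
10 of 15 · RRBRRRRRBR · max L -127/64 · min R -253/128 = -507/256
11 of 15 · RRBRRRRRBRB · max L -507/256 · min R -253/128 = -1013/512
12 of 15 · RRBRRRRRBRBR · max L -507/256 · min R -1013/512 = -2027/1024
13 of 15 · RRBRRRRRBRBRB · max L -2027/1024 · min R -1013/512 = -4053/2048
14 of 15 · RRBRRRRRBRBRBB · max L -4053/2048 · min R -1013/512 = -8105/4096
15 of 15 · RRBRRRRRBRBRBBB · max L -8105/4096 · min R -1013/512 = -16209/8192

-16209/8192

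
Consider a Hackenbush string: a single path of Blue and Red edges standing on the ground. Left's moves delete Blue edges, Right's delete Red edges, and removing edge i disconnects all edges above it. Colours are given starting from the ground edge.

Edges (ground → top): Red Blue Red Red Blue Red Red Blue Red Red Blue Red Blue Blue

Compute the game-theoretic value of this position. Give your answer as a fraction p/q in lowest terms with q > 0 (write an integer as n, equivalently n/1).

-7017/8192

Prefix values for Red Blue Red Red Blue Red Red Blue Red Red Blue Red Blue Blue via {L|R} + simplicity:
step 1: add Red to get R; options L={ none } R={ 0 } — -1
step 2: add Blue to get RB; options L={ -1 } R={ 0 } — -1/2
step 3: add Red to get RBR; options L={ -1 } R={ -1/2; 0 } — -3/4
step 4: add Red to get RBRR; options L={ -1 } R={ -3/4; -1/2; 0 } — -7/8
step 5: add Blue to get RBRRB; options L={ -1; -7/8 } R={ -3/4; -1/2; 0 } — -13/16
step 6: add Red to get RBRRBR; options L={ -1; -7/8 } R={ -13/16; -3/4; -1/2; 0 } — -27/32
step 7: add Red to get RBRRBRR; options L={ -1; -7/8 } R={ -27/32; -13/16; -3/4; -1/2; 0 } — -55/64
step 8: add Blue to get RBRRBRRB; options L={ -1; -7/8; -55/64 } R={ -27/32; -13/16; -3/4; -1/2; 0 } — -109/128
step 9: add Red to get RBRRBRRBR; options L={ -1; -7/8; -55/64 } R={ -109/128; -27/32; -13/16; -3/4; -1/2; 0 } — -219/256
step 10: add Red to get RBRRBRRBRR; options L={ -1; -7/8; -55/64 } R={ -219/256; -109/128; -27/32; -13/16; -3/4; -1/2; 0 } — -439/512
step 11: add Blue to get RBRRBRRBRRB; options L={ -1; -7/8; -55/64; -439/512 } R={ -219/256; -109/128; -27/32; -13/16; -3/4; -1/2; 0 } — -877/1024
step 12: add Red to get RBRRBRRBRRBR; options L={ -1; -7/8; -55/64; -439/512 } R={ -877/1024; -219/256; -109/128; -27/32; -13/16; -3/4; -1/2; 0 } — -1755/2048
step 13: add Blue to get RBRRBRRBRRBRB; options L={ -1; -7/8; -55/64; -439/512; -1755/2048 } R={ -877/1024; -219/256; -109/128; -27/32; -13/16; -3/4; -1/2; 0 } — -3509/4096
step 14: add Blue to get RBRRBRRBRRBRBB; options L={ -1; -7/8; -55/64; -439/512; -1755/2048; -3509/4096 } R={ -877/1024; -219/256; -109/128; -27/32; -13/16; -3/4; -1/2; 0 } — -7017/8192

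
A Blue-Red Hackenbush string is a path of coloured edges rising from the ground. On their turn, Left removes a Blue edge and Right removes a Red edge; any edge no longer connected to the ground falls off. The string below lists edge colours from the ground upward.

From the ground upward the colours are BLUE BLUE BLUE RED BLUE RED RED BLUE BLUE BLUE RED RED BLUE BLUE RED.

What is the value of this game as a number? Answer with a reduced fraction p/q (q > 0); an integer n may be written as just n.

val(B) = { 0 | ∅ } → 1
val(BB) = { 0, 1 | ∅ } → 2
val(BBB) = { 0, 1, 2 | ∅ } → 3
val(BBBR) = { 0, 1, 2 | 3 } → 5/2
val(BBBRB) = { 0, 1, 2, 5/2 | 3 } → 11/4
val(BBBRBR) = { 0, 1, 2, 5/2 | 11/4, 3 } → 21/8
val(BBBRBRR) = { 0, 1, 2, 5/2 | 21/8, 11/4, 3 } → 41/16
val(BBBRBRRB) = { 0, 1, 2, 5/2, 41/16 | 21/8, 11/4, 3 } → 83/32
val(BBBRBRRBB) = { 0, 1, 2, 5/2, 41/16, 83/32 | 21/8, 11/4, 3 } → 167/64
val(BBBRBRRBBB) = { 0, 1, 2, 5/2, 41/16, 83/32, 167/64 | 21/8, 11/4, 3 } → 335/128
val(BBBRBRRBBBR) = { 0, 1, 2, 5/2, 41/16, 83/32, 167/64 | 335/128, 21/8, 11/4, 3 } → 669/256
val(BBBRBRRBBBRR) = { 0, 1, 2, 5/2, 41/16, 83/32, 167/64 | 669/256, 335/128, 21/8, 11/4, 3 } → 1337/512
val(BBBRBRRBBBRRB) = { 0, 1, 2, 5/2, 41/16, 83/32, 167/64, 1337/512 | 669/256, 335/128, 21/8, 11/4, 3 } → 2675/1024
val(BBBRBRRBBBRRBB) = { 0, 1, 2, 5/2, 41/16, 83/32, 167/64, 1337/512, 2675/1024 | 669/256, 335/128, 21/8, 11/4, 3 } → 5351/2048
val(BBBRBRRBBBRRBBR) = { 0, 1, 2, 5/2, 41/16, 83/32, 167/64, 1337/512, 2675/1024 | 5351/2048, 669/256, 335/128, 21/8, 11/4, 3 } → 10701/4096

10701/4096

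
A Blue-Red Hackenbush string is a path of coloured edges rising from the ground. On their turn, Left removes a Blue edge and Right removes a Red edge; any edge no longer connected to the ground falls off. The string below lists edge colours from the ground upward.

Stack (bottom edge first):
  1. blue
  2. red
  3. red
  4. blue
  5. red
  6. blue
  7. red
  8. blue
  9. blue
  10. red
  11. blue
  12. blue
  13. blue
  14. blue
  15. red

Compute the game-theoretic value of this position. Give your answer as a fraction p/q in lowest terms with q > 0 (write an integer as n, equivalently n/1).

5565/16384

Build G(s[:k]) for k = 1..15, string s = blue red red blue red blue red blue blue red blue blue blue blue red.
edge 1 of 15 (blue): { 0 | ∅ } -> 1
edge 2 of 15 (red): { 0 | 1 } -> 1/2
edge 3 of 15 (red): { 0 | 1/2,1 } -> 1/4
edge 4 of 15 (blue): { 0,1/4 | 1/2,1 } -> 3/8
edge 5 of 15 (red): { 0,1/4 | 3/8,1/2,1 } -> 5/16
edge 6 of 15 (blue): { 0,1/4,5/16 | 3/8,1/2,1 } -> 11/32
edge 7 of 15 (red): { 0,1/4,5/16 | 11/32,3/8,1/2,1 } -> 21/64
edge 8 of 15 (blue): { 0,1/4,5/16,21/64 | 11/32,3/8,1/2,1 } -> 43/128
edge 9 of 15 (blue): { 0,1/4,5/16,21/64,43/128 | 11/32,3/8,1/2,1 } -> 87/256
edge 10 of 15 (red): { 0,1/4,5/16,21/64,43/128 | 87/256,11/32,3/8,1/2,1 } -> 173/512
edge 11 of 15 (blue): { 0,1/4,5/16,21/64,43/128,173/512 | 87/256,11/32,3/8,1/2,1 } -> 347/1024
edge 12 of 15 (blue): { 0,1/4,5/16,21/64,43/128,173/512,347/1024 | 87/256,11/32,3/8,1/2,1 } -> 695/2048
edge 13 of 15 (blue): { 0,1/4,5/16,21/64,43/128,173/512,347/1024,695/2048 | 87/256,11/32,3/8,1/2,1 } -> 1391/4096
edge 14 of 15 (blue): { 0,1/4,5/16,21/64,43/128,173/512,347/1024,695/2048,1391/4096 | 87/256,11/32,3/8,1/2,1 } -> 2783/8192
edge 15 of 15 (red): { 0,1/4,5/16,21/64,43/128,173/512,347/1024,695/2048,1391/4096 | 2783/8192,87/256,11/32,3/8,1/2,1 } -> 5565/16384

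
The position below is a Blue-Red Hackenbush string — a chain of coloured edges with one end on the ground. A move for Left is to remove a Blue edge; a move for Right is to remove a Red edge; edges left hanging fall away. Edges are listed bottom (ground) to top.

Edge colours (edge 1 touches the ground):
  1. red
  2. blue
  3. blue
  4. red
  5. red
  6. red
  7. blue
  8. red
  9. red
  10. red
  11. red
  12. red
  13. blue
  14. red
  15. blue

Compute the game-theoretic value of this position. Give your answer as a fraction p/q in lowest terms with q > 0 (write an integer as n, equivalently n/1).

-7669/16384

Recurse on prefixes of the 15-edge string red blue blue red red red blue red red red red red blue red blue:
v_1 [r]  L=[]  R=[0]  gives -1
v_2 [rb]  L=[-1]  R=[0]  gives -1/2
v_3 [rbb]  L=[-1,-1/2]  R=[0]  gives -1/4
v_4 [rbbr]  L=[-1,-1/2]  R=[-1/4,0]  gives -3/8
v_5 [rbbrr]  L=[-1,-1/2]  R=[-3/8,-1/4,0]  gives -7/16
v_6 [rbbrrr]  L=[-1,-1/2]  R=[-7/16,-3/8,-1/4,0]  gives -15/32
v_7 [rbbrrrb]  L=[-1,-1/2,-15/32]  R=[-7/16,-3/8,-1/4,0]  gives -29/64
v_8 [rbbrrrbr]  L=[-1,-1/2,-15/32]  R=[-29/64,-7/16,-3/8,-1/4,0]  gives -59/128
v_9 [rbbrrrbrr]  L=[-1,-1/2,-15/32]  R=[-59/128,-29/64,-7/16,-3/8,-1/4,0]  gives -119/256
v_10 [rbbrrrbrrr]  L=[-1,-1/2,-15/32]  R=[-119/256,-59/128,-29/64,-7/16,-3/8,-1/4,0]  gives -239/512
v_11 [rbbrrrbrrrr]  L=[-1,-1/2,-15/32]  R=[-239/512,-119/256,-59/128,-29/64,-7/16,-3/8,-1/4,0]  gives -479/1024
v_12 [rbbrrrbrrrrr]  L=[-1,-1/2,-15/32]  R=[-479/1024,-239/512,-119/256,-59/128,-29/64,-7/16,-3/8,-1/4,0]  gives -959/2048
v_13 [rbbrrrbrrrrrb]  L=[-1,-1/2,-15/32,-959/2048]  R=[-479/1024,-239/512,-119/256,-59/128,-29/64,-7/16,-3/8,-1/4,0]  gives -1917/4096
v_14 [rbbrrrbrrrrrbr]  L=[-1,-1/2,-15/32,-959/2048]  R=[-1917/4096,-479/1024,-239/512,-119/256,-59/128,-29/64,-7/16,-3/8,-1/4,0]  gives -3835/8192
v_15 [rbbrrrbrrrrrbrb]  L=[-1,-1/2,-15/32,-959/2048,-3835/8192]  R=[-1917/4096,-479/1024,-239/512,-119/256,-59/128,-29/64,-7/16,-3/8,-1/4,0]  gives -7669/16384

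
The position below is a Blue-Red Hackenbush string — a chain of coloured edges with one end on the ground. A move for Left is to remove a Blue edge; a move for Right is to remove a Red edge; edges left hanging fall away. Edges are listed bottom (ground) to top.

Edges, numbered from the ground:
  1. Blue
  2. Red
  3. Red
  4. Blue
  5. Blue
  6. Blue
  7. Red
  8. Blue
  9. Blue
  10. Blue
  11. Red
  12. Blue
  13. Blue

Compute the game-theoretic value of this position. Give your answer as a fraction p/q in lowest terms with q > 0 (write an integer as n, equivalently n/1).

Prefix values for Blue Red Red Blue Blue Blue Red Blue Blue Blue Red Blue Blue via {L|R} + simplicity:
edge 1 of 13 (Blue): { 0 | none } -> 1
edge 2 of 13 (Red): { 0 | 1 } -> 1/2
edge 3 of 13 (Red): { 0 | 1/2,1 } -> 1/4
edge 4 of 13 (Blue): { 0,1/4 | 1/2,1 } -> 3/8
edge 5 of 13 (Blue): { 0,1/4,3/8 | 1/2,1 } -> 7/16
edge 6 of 13 (Blue): { 0,1/4,3/8,7/16 | 1/2,1 } -> 15/32
edge 7 of 13 (Red): { 0,1/4,3/8,7/16 | 15/32,1/2,1 } -> 29/64
edge 8 of 13 (Blue): { 0,1/4,3/8,7/16,29/64 | 15/32,1/2,1 } -> 59/128
edge 9 of 13 (Blue): { 0,1/4,3/8,7/16,29/64,59/128 | 15/32,1/2,1 } -> 119/256
edge 10 of 13 (Blue): { 0,1/4,3/8,7/16,29/64,59/128,119/256 | 15/32,1/2,1 } -> 239/512
edge 11 of 13 (Red): { 0,1/4,3/8,7/16,29/64,59/128,119/256 | 239/512,15/32,1/2,1 } -> 477/1024
edge 12 of 13 (Blue): { 0,1/4,3/8,7/16,29/64,59/128,119/256,477/1024 | 239/512,15/32,1/2,1 } -> 955/2048
edge 13 of 13 (Blue): { 0,1/4,3/8,7/16,29/64,59/128,119/256,477/1024,955/2048 | 239/512,15/32,1/2,1 } -> 1911/4096

1911/4096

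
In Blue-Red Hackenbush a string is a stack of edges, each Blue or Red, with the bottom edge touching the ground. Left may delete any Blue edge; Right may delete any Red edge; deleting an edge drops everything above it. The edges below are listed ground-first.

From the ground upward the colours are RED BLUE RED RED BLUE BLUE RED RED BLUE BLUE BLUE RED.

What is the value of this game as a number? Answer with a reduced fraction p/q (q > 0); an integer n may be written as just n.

Build g(s[:k]) for k = 1..12, string s = RED BLUE RED RED BLUE BLUE RED RED BLUE BLUE BLUE RED.
R: Left { none }, Right { 0 } = simplest -1
RB: Left { -1 }, Right { 0 } = simplest -1/2
RBR: Left { -1 }, Right { -1/2; 0 } = simplest -3/4
RBRR: Left { -1 }, Right { -3/4; -1/2; 0 } = simplest -7/8
RBRRB: Left { -1; -7/8 }, Right { -3/4; -1/2; 0 } = simplest -13/16
RBRRBB: Left { -1; -7/8; -13/16 }, Right { -3/4; -1/2; 0 } = simplest -25/32
RBRRBBR: Left { -1; -7/8; -13/16 }, Right { -25/32; -3/4; -1/2; 0 } = simplest -51/64
RBRRBBRR: Left { -1; -7/8; -13/16 }, Right { -51/64; -25/32; -3/4; -1/2; 0 } = simplest -103/128
RBRRBBRRB: Left { -1; -7/8; -13/16; -103/128 }, Right { -51/64; -25/32; -3/4; -1/2; 0 } = simplest -205/256
RBRRBBRRBB: Left { -1; -7/8; -13/16; -103/128; -205/256 }, Right { -51/64; -25/32; -3/4; -1/2; 0 } = simplest -409/512
RBRRBBRRBBB: Left { -1; -7/8; -13/16; -103/128; -205/256; -409/512 }, Right { -51/64; -25/32; -3/4; -1/2; 0 } = simplest -817/1024
RBRRBBRRBBBR: Left { -1; -7/8; -13/16; -103/128; -205/256; -409/512 }, Right { -817/1024; -51/64; -25/32; -3/4; -1/2; 0 } = simplest -1635/2048

-1635/2048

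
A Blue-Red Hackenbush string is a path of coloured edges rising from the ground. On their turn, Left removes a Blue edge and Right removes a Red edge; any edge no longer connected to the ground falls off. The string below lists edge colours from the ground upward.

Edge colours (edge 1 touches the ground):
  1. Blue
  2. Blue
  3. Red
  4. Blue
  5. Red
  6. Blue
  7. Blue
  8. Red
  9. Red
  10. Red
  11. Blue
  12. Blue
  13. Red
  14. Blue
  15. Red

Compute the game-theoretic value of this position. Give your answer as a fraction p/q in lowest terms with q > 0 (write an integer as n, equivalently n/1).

edge 1 of 15 (Blue): { 0 | · } => 1
edge 2 of 15 (Blue): { 0, 1 | · } => 2
edge 3 of 15 (Red): { 0, 1 | 2 } => 3/2
edge 4 of 15 (Blue): { 0, 1, 3/2 | 2 } => 7/4
edge 5 of 15 (Red): { 0, 1, 3/2 | 7/4, 2 } => 13/8
edge 6 of 15 (Blue): { 0, 1, 3/2, 13/8 | 7/4, 2 } => 27/16
edge 7 of 15 (Blue): { 0, 1, 3/2, 13/8, 27/16 | 7/4, 2 } => 55/32
edge 8 of 15 (Red): { 0, 1, 3/2, 13/8, 27/16 | 55/32, 7/4, 2 } => 109/64
edge 9 of 15 (Red): { 0, 1, 3/2, 13/8, 27/16 | 109/64, 55/32, 7/4, 2 } => 217/128
edge 10 of 15 (Red): { 0, 1, 3/2, 13/8, 27/16 | 217/128, 109/64, 55/32, 7/4, 2 } => 433/256
edge 11 of 15 (Blue): { 0, 1, 3/2, 13/8, 27/16, 433/256 | 217/128, 109/64, 55/32, 7/4, 2 } => 867/512
edge 12 of 15 (Blue): { 0, 1, 3/2, 13/8, 27/16, 433/256, 867/512 | 217/128, 109/64, 55/32, 7/4, 2 } => 1735/1024
edge 13 of 15 (Red): { 0, 1, 3/2, 13/8, 27/16, 433/256, 867/512 | 1735/1024, 217/128, 109/64, 55/32, 7/4, 2 } => 3469/2048
edge 14 of 15 (Blue): { 0, 1, 3/2, 13/8, 27/16, 433/256, 867/512, 3469/2048 | 1735/1024, 217/128, 109/64, 55/32, 7/4, 2 } => 6939/4096
edge 15 of 15 (Red): { 0, 1, 3/2, 13/8, 27/16, 433/256, 867/512, 3469/2048 | 6939/4096, 1735/1024, 217/128, 109/64, 55/32, 7/4, 2 } => 13877/8192

13877/8192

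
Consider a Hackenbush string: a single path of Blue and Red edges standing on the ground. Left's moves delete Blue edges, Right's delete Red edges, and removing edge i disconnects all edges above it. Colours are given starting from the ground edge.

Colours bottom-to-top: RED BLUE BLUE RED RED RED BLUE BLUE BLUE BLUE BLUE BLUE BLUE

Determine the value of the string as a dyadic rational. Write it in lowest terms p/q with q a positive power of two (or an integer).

-1793/4096

1 of 13 · R · max L −∞ · min R 0 — -1
2 of 13 · RB · max L -1 · min R 0 — -1/2
3 of 13 · RBB · max L -1/2 · min R 0 — -1/4
4 of 13 · RBBR · max L -1/2 · min R -1/4 — -3/8
5 of 13 · RBBRR · max L -1/2 · min R -3/8 — -7/16
6 of 13 · RBBRRR · max L -1/2 · min R -7/16 — -15/32
7 of 13 · RBBRRRB · max L -15/32 · min R -7/16 — -29/64
8 of 13 · RBBRRRBB · max L -29/64 · min R -7/16 — -57/128
9 of 13 · RBBRRRBBB · max L -57/128 · min R -7/16 — -113/256
10 of 13 · RBBRRRBBBB · max L -113/256 · min R -7/16 — -225/512
11 of 13 · RBBRRRBBBBB · max L -225/512 · min R -7/16 — -449/1024
12 of 13 · RBBRRRBBBBBB · max L -449/1024 · min R -7/16 — -897/2048
13 of 13 · RBBRRRBBBBBBB · max L -897/2048 · min R -7/16 — -1793/4096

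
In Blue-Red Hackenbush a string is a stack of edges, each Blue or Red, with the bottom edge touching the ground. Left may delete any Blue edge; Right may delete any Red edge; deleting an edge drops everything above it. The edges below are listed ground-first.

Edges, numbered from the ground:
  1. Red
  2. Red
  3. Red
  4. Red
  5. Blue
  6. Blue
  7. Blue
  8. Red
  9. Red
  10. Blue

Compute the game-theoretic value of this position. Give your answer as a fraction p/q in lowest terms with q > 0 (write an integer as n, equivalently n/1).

-205/64

Prefix values for Red Red Red Red Blue Blue Blue Red Red Blue via {L|R} + simplicity:
step 1: add Red to get R; options L={  } R={ 0 } = -1
step 2: add Red to get RR; options L={  } R={ -1 0 } = -2
step 3: add Red to get RRR; options L={  } R={ -2 -1 0 } = -3
step 4: add Red to get RRRR; options L={  } R={ -3 -2 -1 0 } = -4
step 5: add Blue to get RRRRB; options L={ -4 } R={ -3 -2 -1 0 } = -7/2
step 6: add Blue to get RRRRBB; options L={ -4 -7/2 } R={ -3 -2 -1 0 } = -13/4
step 7: add Blue to get RRRRBBB; options L={ -4 -7/2 -13/4 } R={ -3 -2 -1 0 } = -25/8
step 8: add Red to get RRRRBBBR; options L={ -4 -7/2 -13/4 } R={ -25/8 -3 -2 -1 0 } = -51/16
step 9: add Red to get RRRRBBBRR; options L={ -4 -7/2 -13/4 } R={ -51/16 -25/8 -3 -2 -1 0 } = -103/32
step 10: add Blue to get RRRRBBBRRB; options L={ -4 -7/2 -13/4 -103/32 } R={ -51/16 -25/8 -3 -2 -1 0 } = -205/64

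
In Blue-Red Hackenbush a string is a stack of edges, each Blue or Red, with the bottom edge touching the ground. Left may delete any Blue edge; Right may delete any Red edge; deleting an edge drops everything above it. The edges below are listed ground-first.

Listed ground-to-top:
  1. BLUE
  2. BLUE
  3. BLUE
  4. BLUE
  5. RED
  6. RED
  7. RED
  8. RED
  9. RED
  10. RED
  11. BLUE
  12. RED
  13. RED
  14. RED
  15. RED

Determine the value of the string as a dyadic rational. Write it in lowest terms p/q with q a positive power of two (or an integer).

6177/2048

Prefix values for BLUE BLUE BLUE BLUE RED RED RED RED RED RED BLUE RED RED RED RED via {L|R} + simplicity:
B: Left { 0 }, Right {  } = simplest 1
BB: Left { 0, 1 }, Right {  } = simplest 2
BBB: Left { 0, 1, 2 }, Right {  } = simplest 3
BBBB: Left { 0, 1, 2, 3 }, Right {  } = simplest 4
BBBBR: Left { 0, 1, 2, 3 }, Right { 4 } = simplest 7/2
BBBBRR: Left { 0, 1, 2, 3 }, Right { 7/2, 4 } = simplest 13/4
BBBBRRR: Left { 0, 1, 2, 3 }, Right { 13/4, 7/2, 4 } = simplest 25/8
BBBBRRRR: Left { 0, 1, 2, 3 }, Right { 25/8, 13/4, 7/2, 4 } = simplest 49/16
BBBBRRRRR: Left { 0, 1, 2, 3 }, Right { 49/16, 25/8, 13/4, 7/2, 4 } = simplest 97/32
BBBBRRRRRR: Left { 0, 1, 2, 3 }, Right { 97/32, 49/16, 25/8, 13/4, 7/2, 4 } = simplest 193/64
BBBBRRRRRRB: Left { 0, 1, 2, 3, 193/64 }, Right { 97/32, 49/16, 25/8, 13/4, 7/2, 4 } = simplest 387/128
BBBBRRRRRRBR: Left { 0, 1, 2, 3, 193/64 }, Right { 387/128, 97/32, 49/16, 25/8, 13/4, 7/2, 4 } = simplest 773/256
BBBBRRRRRRBRR: Left { 0, 1, 2, 3, 193/64 }, Right { 773/256, 387/128, 97/32, 49/16, 25/8, 13/4, 7/2, 4 } = simplest 1545/512
BBBBRRRRRRBRRR: Left { 0, 1, 2, 3, 193/64 }, Right { 1545/512, 773/256, 387/128, 97/32, 49/16, 25/8, 13/4, 7/2, 4 } = simplest 3089/1024
BBBBRRRRRRBRRRR: Left { 0, 1, 2, 3, 193/64 }, Right { 3089/1024, 1545/512, 773/256, 387/128, 97/32, 49/16, 25/8, 13/4, 7/2, 4 } = simplest 6177/2048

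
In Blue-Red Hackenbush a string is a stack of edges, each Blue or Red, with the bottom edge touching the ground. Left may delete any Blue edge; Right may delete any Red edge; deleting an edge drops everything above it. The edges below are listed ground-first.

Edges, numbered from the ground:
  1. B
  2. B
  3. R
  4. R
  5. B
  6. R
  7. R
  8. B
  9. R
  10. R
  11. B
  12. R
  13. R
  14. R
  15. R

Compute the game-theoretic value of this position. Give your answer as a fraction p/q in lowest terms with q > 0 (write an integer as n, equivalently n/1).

10529/8192

Recurse on prefixes of the 15-edge string B B R R B R R B R R B R R R R:
edge 1 of 15 (B): { 0 | · } gives 1
edge 2 of 15 (B): { 0; 1 | · } gives 2
edge 3 of 15 (R): { 0; 1 | 2 } gives 3/2
edge 4 of 15 (R): { 0; 1 | 3/2; 2 } gives 5/4
edge 5 of 15 (B): { 0; 1; 5/4 | 3/2; 2 } gives 11/8
edge 6 of 15 (R): { 0; 1; 5/4 | 11/8; 3/2; 2 } gives 21/16
edge 7 of 15 (R): { 0; 1; 5/4 | 21/16; 11/8; 3/2; 2 } gives 41/32
edge 8 of 15 (B): { 0; 1; 5/4; 41/32 | 21/16; 11/8; 3/2; 2 } gives 83/64
edge 9 of 15 (R): { 0; 1; 5/4; 41/32 | 83/64; 21/16; 11/8; 3/2; 2 } gives 165/128
edge 10 of 15 (R): { 0; 1; 5/4; 41/32 | 165/128; 83/64; 21/16; 11/8; 3/2; 2 } gives 329/256
edge 11 of 15 (B): { 0; 1; 5/4; 41/32; 329/256 | 165/128; 83/64; 21/16; 11/8; 3/2; 2 } gives 659/512
edge 12 of 15 (R): { 0; 1; 5/4; 41/32; 329/256 | 659/512; 165/128; 83/64; 21/16; 11/8; 3/2; 2 } gives 1317/1024
edge 13 of 15 (R): { 0; 1; 5/4; 41/32; 329/256 | 1317/1024; 659/512; 165/128; 83/64; 21/16; 11/8; 3/2; 2 } gives 2633/2048
edge 14 of 15 (R): { 0; 1; 5/4; 41/32; 329/256 | 2633/2048; 1317/1024; 659/512; 165/128; 83/64; 21/16; 11/8; 3/2; 2 } gives 5265/4096
edge 15 of 15 (R): { 0; 1; 5/4; 41/32; 329/256 | 5265/4096; 2633/2048; 1317/1024; 659/512; 165/128; 83/64; 21/16; 11/8; 3/2; 2 } gives 10529/8192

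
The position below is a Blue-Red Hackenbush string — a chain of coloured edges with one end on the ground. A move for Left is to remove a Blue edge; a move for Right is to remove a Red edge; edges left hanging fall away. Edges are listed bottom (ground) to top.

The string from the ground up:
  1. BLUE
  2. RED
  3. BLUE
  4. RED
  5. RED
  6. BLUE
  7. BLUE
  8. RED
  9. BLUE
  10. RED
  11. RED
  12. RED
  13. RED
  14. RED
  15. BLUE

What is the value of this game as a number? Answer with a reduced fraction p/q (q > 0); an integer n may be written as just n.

9859/16384

Prefix values for BLUE RED BLUE RED RED BLUE BLUE RED BLUE RED RED RED RED RED BLUE via {L|R} + simplicity:
value_1 [B]  L=[0]  R=[(no moves)]  so 1
value_2 [BR]  L=[0]  R=[1]  so 1/2
value_3 [BRB]  L=[0, 1/2]  R=[1]  so 3/4
value_4 [BRBR]  L=[0, 1/2]  R=[3/4, 1]  so 5/8
value_5 [BRBRR]  L=[0, 1/2]  R=[5/8, 3/4, 1]  so 9/16
value_6 [BRBRRB]  L=[0, 1/2, 9/16]  R=[5/8, 3/4, 1]  so 19/32
value_7 [BRBRRBB]  L=[0, 1/2, 9/16, 19/32]  R=[5/8, 3/4, 1]  so 39/64
value_8 [BRBRRBBR]  L=[0, 1/2, 9/16, 19/32]  R=[39/64, 5/8, 3/4, 1]  so 77/128
value_9 [BRBRRBBRB]  L=[0, 1/2, 9/16, 19/32, 77/128]  R=[39/64, 5/8, 3/4, 1]  so 155/256
value_10 [BRBRRBBRBR]  L=[0, 1/2, 9/16, 19/32, 77/128]  R=[155/256, 39/64, 5/8, 3/4, 1]  so 309/512
value_11 [BRBRRBBRBRR]  L=[0, 1/2, 9/16, 19/32, 77/128]  R=[309/512, 155/256, 39/64, 5/8, 3/4, 1]  so 617/1024
value_12 [BRBRRBBRBRRR]  L=[0, 1/2, 9/16, 19/32, 77/128]  R=[617/1024, 309/512, 155/256, 39/64, 5/8, 3/4, 1]  so 1233/2048
value_13 [BRBRRBBRBRRRR]  L=[0, 1/2, 9/16, 19/32, 77/128]  R=[1233/2048, 617/1024, 309/512, 155/256, 39/64, 5/8, 3/4, 1]  so 2465/4096
value_14 [BRBRRBBRBRRRRR]  L=[0, 1/2, 9/16, 19/32, 77/128]  R=[2465/4096, 1233/2048, 617/1024, 309/512, 155/256, 39/64, 5/8, 3/4, 1]  so 4929/8192
value_15 [BRBRRBBRBRRRRRB]  L=[0, 1/2, 9/16, 19/32, 77/128, 4929/8192]  R=[2465/4096, 1233/2048, 617/1024, 309/512, 155/256, 39/64, 5/8, 3/4, 1]  so 9859/16384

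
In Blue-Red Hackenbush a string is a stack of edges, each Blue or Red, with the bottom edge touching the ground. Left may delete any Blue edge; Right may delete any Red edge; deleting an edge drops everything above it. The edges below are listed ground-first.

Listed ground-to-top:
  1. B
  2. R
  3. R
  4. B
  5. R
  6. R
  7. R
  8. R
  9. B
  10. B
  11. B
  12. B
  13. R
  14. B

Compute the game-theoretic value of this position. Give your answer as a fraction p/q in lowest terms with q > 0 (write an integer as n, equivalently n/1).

Build v(s[:k]) for k = 1..14, string s = B R R B R R R R B B B B R B.
edge 1 of 14 (B): { 0 | none } = 1
edge 2 of 14 (R): { 0 | 1 } = 1/2
edge 3 of 14 (R): { 0 | 1/2; 1 } = 1/4
edge 4 of 14 (B): { 0; 1/4 | 1/2; 1 } = 3/8
edge 5 of 14 (R): { 0; 1/4 | 3/8; 1/2; 1 } = 5/16
edge 6 of 14 (R): { 0; 1/4 | 5/16; 3/8; 1/2; 1 } = 9/32
edge 7 of 14 (R): { 0; 1/4 | 9/32; 5/16; 3/8; 1/2; 1 } = 17/64
edge 8 of 14 (R): { 0; 1/4 | 17/64; 9/32; 5/16; 3/8; 1/2; 1 } = 33/128
edge 9 of 14 (B): { 0; 1/4; 33/128 | 17/64; 9/32; 5/16; 3/8; 1/2; 1 } = 67/256
edge 10 of 14 (B): { 0; 1/4; 33/128; 67/256 | 17/64; 9/32; 5/16; 3/8; 1/2; 1 } = 135/512
edge 11 of 14 (B): { 0; 1/4; 33/128; 67/256; 135/512 | 17/64; 9/32; 5/16; 3/8; 1/2; 1 } = 271/1024
edge 12 of 14 (B): { 0; 1/4; 33/128; 67/256; 135/512; 271/1024 | 17/64; 9/32; 5/16; 3/8; 1/2; 1 } = 543/2048
edge 13 of 14 (R): { 0; 1/4; 33/128; 67/256; 135/512; 271/1024 | 543/2048; 17/64; 9/32; 5/16; 3/8; 1/2; 1 } = 1085/4096
edge 14 of 14 (B): { 0; 1/4; 33/128; 67/256; 135/512; 271/1024; 1085/4096 | 543/2048; 17/64; 9/32; 5/16; 3/8; 1/2; 1 } = 2171/8192

2171/8192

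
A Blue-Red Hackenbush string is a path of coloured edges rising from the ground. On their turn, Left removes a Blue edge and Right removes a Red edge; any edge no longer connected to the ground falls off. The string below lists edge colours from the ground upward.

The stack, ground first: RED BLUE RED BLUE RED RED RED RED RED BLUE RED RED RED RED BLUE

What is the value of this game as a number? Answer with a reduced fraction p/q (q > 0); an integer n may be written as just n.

-12221/16384

Prefix values for RED BLUE RED BLUE RED RED RED RED RED BLUE RED RED RED RED BLUE via {L|R} + simplicity:
g_1 [R]  L=[—]  R=[0]  gives -1
g_2 [RB]  L=[-1]  R=[0]  gives -1/2
g_3 [RBR]  L=[-1]  R=[-1/2,0]  gives -3/4
g_4 [RBRB]  L=[-1,-3/4]  R=[-1/2,0]  gives -5/8
g_5 [RBRBR]  L=[-1,-3/4]  R=[-5/8,-1/2,0]  gives -11/16
g_6 [RBRBRR]  L=[-1,-3/4]  R=[-11/16,-5/8,-1/2,0]  gives -23/32
g_7 [RBRBRRR]  L=[-1,-3/4]  R=[-23/32,-11/16,-5/8,-1/2,0]  gives -47/64
g_8 [RBRBRRRR]  L=[-1,-3/4]  R=[-47/64,-23/32,-11/16,-5/8,-1/2,0]  gives -95/128
g_9 [RBRBRRRRR]  L=[-1,-3/4]  R=[-95/128,-47/64,-23/32,-11/16,-5/8,-1/2,0]  gives -191/256
g_10 [RBRBRRRRRB]  L=[-1,-3/4,-191/256]  R=[-95/128,-47/64,-23/32,-11/16,-5/8,-1/2,0]  gives -381/512
g_11 [RBRBRRRRRBR]  L=[-1,-3/4,-191/256]  R=[-381/512,-95/128,-47/64,-23/32,-11/16,-5/8,-1/2,0]  gives -763/1024
g_12 [RBRBRRRRRBRR]  L=[-1,-3/4,-191/256]  R=[-763/1024,-381/512,-95/128,-47/64,-23/32,-11/16,-5/8,-1/2,0]  gives -1527/2048
g_13 [RBRBRRRRRBRRR]  L=[-1,-3/4,-191/256]  R=[-1527/2048,-763/1024,-381/512,-95/128,-47/64,-23/32,-11/16,-5/8,-1/2,0]  gives -3055/4096
g_14 [RBRBRRRRRBRRRR]  L=[-1,-3/4,-191/256]  R=[-3055/4096,-1527/2048,-763/1024,-381/512,-95/128,-47/64,-23/32,-11/16,-5/8,-1/2,0]  gives -6111/8192
g_15 [RBRBRRRRRBRRRRB]  L=[-1,-3/4,-191/256,-6111/8192]  R=[-3055/4096,-1527/2048,-763/1024,-381/512,-95/128,-47/64,-23/32,-11/16,-5/8,-1/2,0]  gives -12221/16384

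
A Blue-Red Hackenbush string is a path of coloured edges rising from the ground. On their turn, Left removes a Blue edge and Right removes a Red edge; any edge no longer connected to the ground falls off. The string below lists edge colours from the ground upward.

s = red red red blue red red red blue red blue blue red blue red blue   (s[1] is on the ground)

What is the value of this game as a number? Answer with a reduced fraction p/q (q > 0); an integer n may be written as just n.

g_1 [r]  L=[]  R=[0]  => -1
g_2 [rr]  L=[]  R=[-1 0]  => -2
g_3 [rrr]  L=[]  R=[-2 -1 0]  => -3
g_4 [rrrb]  L=[-3]  R=[-2 -1 0]  => -5/2
g_5 [rrrbr]  L=[-3]  R=[-5/2 -2 -1 0]  => -11/4
g_6 [rrrbrr]  L=[-3]  R=[-11/4 -5/2 -2 -1 0]  => -23/8
g_7 [rrrbrrr]  L=[-3]  R=[-23/8 -11/4 -5/2 -2 -1 0]  => -47/16
g_8 [rrrbrrrb]  L=[-3 -47/16]  R=[-23/8 -11/4 -5/2 -2 -1 0]  => -93/32
g_9 [rrrbrrrbr]  L=[-3 -47/16]  R=[-93/32 -23/8 -11/4 -5/2 -2 -1 0]  => -187/64
g_10 [rrrbrrrbrb]  L=[-3 -47/16 -187/64]  R=[-93/32 -23/8 -11/4 -5/2 -2 -1 0]  => -373/128
g_11 [rrrbrrrbrbb]  L=[-3 -47/16 -187/64 -373/128]  R=[-93/32 -23/8 -11/4 -5/2 -2 -1 0]  => -745/256
g_12 [rrrbrrrbrbbr]  L=[-3 -47/16 -187/64 -373/128]  R=[-745/256 -93/32 -23/8 -11/4 -5/2 -2 -1 0]  => -1491/512
g_13 [rrrbrrrbrbbrb]  L=[-3 -47/16 -187/64 -373/128 -1491/512]  R=[-745/256 -93/32 -23/8 -11/4 -5/2 -2 -1 0]  => -2981/1024
g_14 [rrrbrrrbrbbrbr]  L=[-3 -47/16 -187/64 -373/128 -1491/512]  R=[-2981/1024 -745/256 -93/32 -23/8 -11/4 -5/2 -2 -1 0]  => -5963/2048
g_15 [rrrbrrrbrbbrbrb]  L=[-3 -47/16 -187/64 -373/128 -1491/512 -5963/2048]  R=[-2981/1024 -745/256 -93/32 -23/8 -11/4 -5/2 -2 -1 0]  => -11925/4096

-11925/4096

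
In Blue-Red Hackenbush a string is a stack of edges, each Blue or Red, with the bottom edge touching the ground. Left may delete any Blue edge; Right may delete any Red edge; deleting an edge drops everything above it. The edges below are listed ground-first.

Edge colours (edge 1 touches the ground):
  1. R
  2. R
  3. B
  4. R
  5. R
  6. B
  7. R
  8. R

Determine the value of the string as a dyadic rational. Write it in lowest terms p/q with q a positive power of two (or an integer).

-119/64

Build G(s[:k]) for k = 1..8, string s = R R B R R B R R.
1 of 8 · R · max L −∞ · min R 0 — -1
2 of 8 · RR · max L −∞ · min R -1 — -2
3 of 8 · RRB · max L -2 · min R -1 — -3/2
4 of 8 · RRBR · max L -2 · min R -3/2 — -7/4
5 of 8 · RRBRR · max L -2 · min R -7/4 — -15/8
6 of 8 · RRBRRB · max L -15/8 · min R -7/4 — -29/16
7 of 8 · RRBRRBR · max L -15/8 · min R -29/16 — -59/32
8 of 8 · RRBRRBRR · max L -15/8 · min R -59/32 — -119/64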